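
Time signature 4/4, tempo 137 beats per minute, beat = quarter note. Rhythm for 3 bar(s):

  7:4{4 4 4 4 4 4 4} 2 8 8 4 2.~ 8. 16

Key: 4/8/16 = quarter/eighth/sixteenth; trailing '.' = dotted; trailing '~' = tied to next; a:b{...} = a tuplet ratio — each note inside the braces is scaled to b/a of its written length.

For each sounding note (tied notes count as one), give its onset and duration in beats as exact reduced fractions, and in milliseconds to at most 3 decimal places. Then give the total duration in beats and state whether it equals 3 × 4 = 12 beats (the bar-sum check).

1) 0.0ms=0b +250.261ms=4/7b
2) 250.261ms=4/7b +250.261ms=4/7b
3) 500.521ms=8/7b +250.261ms=4/7b
4) 750.782ms=12/7b +250.261ms=4/7b
5) 1001.043ms=16/7b +250.261ms=4/7b
6) 1251.303ms=20/7b +250.261ms=4/7b
7) 1501.564ms=24/7b +250.261ms=4/7b
8) 1751.825ms=4b +875.912ms=2b
9) 2627.737ms=6b +218.978ms=1/2b
10) 2846.715ms=13/2b +218.978ms=1/2b
11) 3065.693ms=7b +437.956ms=1b
12) 3503.65ms=8b +1642.336ms=15/4b
13) 5145.985ms=47/4b +109.489ms=1/4b
Σ=12b of 12 (137bpm 4/4) — PASS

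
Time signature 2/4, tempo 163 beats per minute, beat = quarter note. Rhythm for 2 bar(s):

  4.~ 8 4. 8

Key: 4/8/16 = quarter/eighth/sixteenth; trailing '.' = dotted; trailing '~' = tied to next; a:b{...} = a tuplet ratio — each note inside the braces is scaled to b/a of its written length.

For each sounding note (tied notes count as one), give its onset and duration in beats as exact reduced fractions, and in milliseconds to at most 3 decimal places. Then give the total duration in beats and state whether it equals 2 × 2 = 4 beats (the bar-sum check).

1) 0.0ms=0b +736.196ms=2b
2) 736.196ms=2b +552.147ms=3/2b
3) 1288.344ms=7/2b +184.049ms=1/2b
Σ=4b of 4 (163bpm 2/4) — PASS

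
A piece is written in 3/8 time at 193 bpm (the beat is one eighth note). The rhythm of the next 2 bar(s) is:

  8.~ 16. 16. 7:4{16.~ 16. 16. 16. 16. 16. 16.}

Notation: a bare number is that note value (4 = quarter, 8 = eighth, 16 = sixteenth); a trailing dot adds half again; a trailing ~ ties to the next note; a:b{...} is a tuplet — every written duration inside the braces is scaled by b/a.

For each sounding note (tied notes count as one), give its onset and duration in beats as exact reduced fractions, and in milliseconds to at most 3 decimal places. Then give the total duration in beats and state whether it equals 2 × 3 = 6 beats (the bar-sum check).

1) 0.0ms=0b +699.482ms=9/4b
2) 699.482ms=9/4b +233.161ms=3/4b
3) 932.642ms=3b +266.469ms=6/7b
4) 1199.112ms=27/7b +133.235ms=3/7b
5) 1332.346ms=30/7b +133.235ms=3/7b
6) 1465.581ms=33/7b +133.235ms=3/7b
7) 1598.816ms=36/7b +133.235ms=3/7b
8) 1732.05ms=39/7b +133.235ms=3/7b
Σ=6b of 6 (193bpm 3/8) — PASS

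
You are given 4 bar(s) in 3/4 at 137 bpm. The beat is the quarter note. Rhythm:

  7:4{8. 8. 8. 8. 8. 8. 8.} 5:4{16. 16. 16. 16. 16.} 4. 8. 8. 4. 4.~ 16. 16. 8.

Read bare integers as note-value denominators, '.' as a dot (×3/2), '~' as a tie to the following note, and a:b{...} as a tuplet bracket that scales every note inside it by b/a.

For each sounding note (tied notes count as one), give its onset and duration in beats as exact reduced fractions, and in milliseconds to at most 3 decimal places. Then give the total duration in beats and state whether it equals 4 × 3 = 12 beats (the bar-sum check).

1) 0.0ms=0b +187.696ms=3/7b
2) 187.696ms=3/7b +187.696ms=3/7b
3) 375.391ms=6/7b +187.696ms=3/7b
4) 563.087ms=9/7b +187.696ms=3/7b
5) 750.782ms=12/7b +187.696ms=3/7b
6) 938.478ms=15/7b +187.696ms=3/7b
7) 1126.173ms=18/7b +187.696ms=3/7b
8) 1313.869ms=3b +131.387ms=3/10b
9) 1445.255ms=33/10b +131.387ms=3/10b
10) 1576.642ms=18/5b +131.387ms=3/10b
11) 1708.029ms=39/10b +131.387ms=3/10b
12) 1839.416ms=21/5b +131.387ms=3/10b
13) 1970.803ms=9/2b +656.934ms=3/2b
14) 2627.737ms=6b +328.467ms=3/4b
15) 2956.204ms=27/4b +328.467ms=3/4b
16) 3284.672ms=15/2b +656.934ms=3/2b
17) 3941.606ms=9b +821.168ms=15/8b
18) 4762.774ms=87/8b +164.234ms=3/8b
19) 4927.007ms=45/4b +328.467ms=3/4b
Σ=12b of 12 (137bpm 3/4) — PASS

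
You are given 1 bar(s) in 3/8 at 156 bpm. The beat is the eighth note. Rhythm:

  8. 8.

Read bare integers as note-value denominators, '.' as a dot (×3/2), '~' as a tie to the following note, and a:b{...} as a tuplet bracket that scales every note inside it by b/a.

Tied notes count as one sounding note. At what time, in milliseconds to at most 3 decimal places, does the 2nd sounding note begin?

note 2 onset = 3/2b = 576.923ms

1. 0.0ms @ 0 + 576.923ms (3/2)
2. 576.923ms @ 3/2 + 576.923ms (3/2)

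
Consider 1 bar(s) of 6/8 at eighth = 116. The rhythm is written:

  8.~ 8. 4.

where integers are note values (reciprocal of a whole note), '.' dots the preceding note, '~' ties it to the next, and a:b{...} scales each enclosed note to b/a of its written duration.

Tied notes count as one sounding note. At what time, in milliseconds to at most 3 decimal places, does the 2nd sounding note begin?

note 2 onset = 3b = 1551.724ms

1. 0.0ms @ 0 + 1551.724ms (3)
2. 1551.724ms @ 3 + 1551.724ms (3)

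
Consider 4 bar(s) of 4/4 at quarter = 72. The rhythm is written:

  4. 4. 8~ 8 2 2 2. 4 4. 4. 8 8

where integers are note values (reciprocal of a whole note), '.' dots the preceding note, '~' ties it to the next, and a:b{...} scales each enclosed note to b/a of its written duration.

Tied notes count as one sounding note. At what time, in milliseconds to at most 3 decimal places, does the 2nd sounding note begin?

note 2 onset = 3/2b = 1250.0ms

1. 0.0ms @ 0 + 1250.0ms (3/2)
2. 1250.0ms @ 3/2 + 1250.0ms (3/2)
3. 2500.0ms @ 3 + 833.333ms (1)
4. 3333.333ms @ 4 + 1666.667ms (2)
5. 5000.0ms @ 6 + 1666.667ms (2)
6. 6666.667ms @ 8 + 2500.0ms (3)
7. 9166.667ms @ 11 + 833.333ms (1)
8. 10000.0ms @ 12 + 1250.0ms (3/2)
9. 11250.0ms @ 27/2 + 1250.0ms (3/2)
10. 12500.0ms @ 15 + 416.667ms (1/2)
11. 12916.667ms @ 31/2 + 416.667ms (1/2)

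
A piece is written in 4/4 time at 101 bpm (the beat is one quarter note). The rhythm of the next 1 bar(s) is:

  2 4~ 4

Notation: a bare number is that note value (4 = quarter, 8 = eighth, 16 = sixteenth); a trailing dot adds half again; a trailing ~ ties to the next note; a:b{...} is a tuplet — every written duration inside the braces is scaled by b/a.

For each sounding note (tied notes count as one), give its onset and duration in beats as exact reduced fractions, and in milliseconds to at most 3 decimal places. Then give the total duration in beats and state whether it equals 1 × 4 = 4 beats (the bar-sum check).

1) 0.0ms=0b +1188.119ms=2b
2) 1188.119ms=2b +1188.119ms=2b
Σ=4b of 4 (101bpm 4/4) — PASS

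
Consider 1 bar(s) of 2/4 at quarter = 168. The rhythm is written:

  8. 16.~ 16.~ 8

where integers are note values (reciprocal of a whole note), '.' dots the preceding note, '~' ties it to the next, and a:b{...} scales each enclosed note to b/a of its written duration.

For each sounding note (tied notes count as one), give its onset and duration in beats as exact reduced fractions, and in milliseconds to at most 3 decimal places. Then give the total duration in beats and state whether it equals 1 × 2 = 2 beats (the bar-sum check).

1) 0.0ms=0b +267.857ms=3/4b
2) 267.857ms=3/4b +446.429ms=5/4b
Σ=2b of 2 (168bpm 2/4) — PASS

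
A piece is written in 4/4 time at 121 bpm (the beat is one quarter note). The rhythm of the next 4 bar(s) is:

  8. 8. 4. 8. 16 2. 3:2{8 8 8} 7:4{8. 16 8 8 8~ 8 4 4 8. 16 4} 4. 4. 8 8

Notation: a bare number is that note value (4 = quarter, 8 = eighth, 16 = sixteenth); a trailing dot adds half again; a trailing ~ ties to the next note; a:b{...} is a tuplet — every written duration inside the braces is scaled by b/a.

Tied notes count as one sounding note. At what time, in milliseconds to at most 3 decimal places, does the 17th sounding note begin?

1. 0.0ms @ 0 + 371.901ms (3/4)
2. 371.901ms @ 3/4 + 371.901ms (3/4)
3. 743.802ms @ 3/2 + 743.802ms (3/2)
4. 1487.603ms @ 3 + 371.901ms (3/4)
5. 1859.504ms @ 15/4 + 123.967ms (1/4)
6. 1983.471ms @ 4 + 1487.603ms (3)
7. 3471.074ms @ 7 + 165.289ms (1/3)
8. 3636.364ms @ 22/3 + 165.289ms (1/3)
9. 3801.653ms @ 23/3 + 165.289ms (1/3)
10. 3966.942ms @ 8 + 212.515ms (3/7)
11. 4179.457ms @ 59/7 + 70.838ms (1/7)
12. 4250.295ms @ 60/7 + 141.677ms (2/7)
13. 4391.972ms @ 62/7 + 141.677ms (2/7)
14. 4533.648ms @ 64/7 + 283.353ms (4/7)
15. 4817.001ms @ 68/7 + 283.353ms (4/7)
16. 5100.354ms @ 72/7 + 283.353ms (4/7)
17. 5383.707ms @ 76/7 + 212.515ms (3/7)
18. 5596.222ms @ 79/7 + 70.838ms (1/7)
19. 5667.06ms @ 80/7 + 283.353ms (4/7)
20. 5950.413ms @ 12 + 743.802ms (3/2)
21. 6694.215ms @ 27/2 + 743.802ms (3/2)
22. 7438.017ms @ 15 + 247.934ms (1/2)
23. 7685.95ms @ 31/2 + 247.934ms (1/2)

note 17 onset = 76/7b = 5383.707ms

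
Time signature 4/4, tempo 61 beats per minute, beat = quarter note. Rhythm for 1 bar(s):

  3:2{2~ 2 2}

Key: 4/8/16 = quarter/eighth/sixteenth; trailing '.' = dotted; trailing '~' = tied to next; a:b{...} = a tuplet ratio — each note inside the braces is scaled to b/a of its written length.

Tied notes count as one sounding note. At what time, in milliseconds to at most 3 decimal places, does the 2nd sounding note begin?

note 2 onset = 8/3b = 2622.951ms

1. 0.0ms @ 0 + 2622.951ms (8/3)
2. 2622.951ms @ 8/3 + 1311.475ms (4/3)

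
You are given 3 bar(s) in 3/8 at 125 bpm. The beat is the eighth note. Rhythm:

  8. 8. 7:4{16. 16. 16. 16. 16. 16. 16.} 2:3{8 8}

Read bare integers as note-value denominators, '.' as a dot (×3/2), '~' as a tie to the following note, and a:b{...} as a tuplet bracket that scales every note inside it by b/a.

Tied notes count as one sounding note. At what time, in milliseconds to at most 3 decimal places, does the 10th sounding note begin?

1. 0.0ms @ 0 + 720.0ms (3/2)
2. 720.0ms @ 3/2 + 720.0ms (3/2)
3. 1440.0ms @ 3 + 205.714ms (3/7)
4. 1645.714ms @ 24/7 + 205.714ms (3/7)
5. 1851.429ms @ 27/7 + 205.714ms (3/7)
6. 2057.143ms @ 30/7 + 205.714ms (3/7)
7. 2262.857ms @ 33/7 + 205.714ms (3/7)
8. 2468.571ms @ 36/7 + 205.714ms (3/7)
9. 2674.286ms @ 39/7 + 205.714ms (3/7)
10. 2880.0ms @ 6 + 720.0ms (3/2)
11. 3600.0ms @ 15/2 + 720.0ms (3/2)

note 10 onset = 6b = 2880.0ms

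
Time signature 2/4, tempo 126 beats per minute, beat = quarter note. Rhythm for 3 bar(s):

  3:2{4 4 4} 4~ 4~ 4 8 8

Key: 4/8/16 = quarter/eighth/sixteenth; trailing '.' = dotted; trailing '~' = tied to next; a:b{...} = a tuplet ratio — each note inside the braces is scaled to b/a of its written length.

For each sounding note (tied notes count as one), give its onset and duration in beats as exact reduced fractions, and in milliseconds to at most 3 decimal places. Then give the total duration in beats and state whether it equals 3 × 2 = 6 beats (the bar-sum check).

1) 0.0ms=0b +317.46ms=2/3b
2) 317.46ms=2/3b +317.46ms=2/3b
3) 634.921ms=4/3b +317.46ms=2/3b
4) 952.381ms=2b +1428.571ms=3b
5) 2380.952ms=5b +238.095ms=1/2b
6) 2619.048ms=11/2b +238.095ms=1/2b
Σ=6b of 6 (126bpm 2/4) — PASS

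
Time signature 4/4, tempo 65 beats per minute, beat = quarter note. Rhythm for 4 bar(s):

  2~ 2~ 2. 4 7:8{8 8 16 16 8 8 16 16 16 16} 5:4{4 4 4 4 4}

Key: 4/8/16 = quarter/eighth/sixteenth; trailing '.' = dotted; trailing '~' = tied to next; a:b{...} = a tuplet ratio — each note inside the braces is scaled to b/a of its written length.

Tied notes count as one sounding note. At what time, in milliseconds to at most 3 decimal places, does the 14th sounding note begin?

1. 0.0ms @ 0 + 6461.538ms (7)
2. 6461.538ms @ 7 + 923.077ms (1)
3. 7384.615ms @ 8 + 527.473ms (4/7)
4. 7912.088ms @ 60/7 + 527.473ms (4/7)
5. 8439.56ms @ 64/7 + 263.736ms (2/7)
6. 8703.297ms @ 66/7 + 263.736ms (2/7)
7. 8967.033ms @ 68/7 + 527.473ms (4/7)
8. 9494.505ms @ 72/7 + 527.473ms (4/7)
9. 10021.978ms @ 76/7 + 263.736ms (2/7)
10. 10285.714ms @ 78/7 + 263.736ms (2/7)
11. 10549.451ms @ 80/7 + 263.736ms (2/7)
12. 10813.187ms @ 82/7 + 263.736ms (2/7)
13. 11076.923ms @ 12 + 738.462ms (4/5)
14. 11815.385ms @ 64/5 + 738.462ms (4/5)
15. 12553.846ms @ 68/5 + 738.462ms (4/5)
16. 13292.308ms @ 72/5 + 738.462ms (4/5)
17. 14030.769ms @ 76/5 + 738.462ms (4/5)

note 14 onset = 64/5b = 11815.385ms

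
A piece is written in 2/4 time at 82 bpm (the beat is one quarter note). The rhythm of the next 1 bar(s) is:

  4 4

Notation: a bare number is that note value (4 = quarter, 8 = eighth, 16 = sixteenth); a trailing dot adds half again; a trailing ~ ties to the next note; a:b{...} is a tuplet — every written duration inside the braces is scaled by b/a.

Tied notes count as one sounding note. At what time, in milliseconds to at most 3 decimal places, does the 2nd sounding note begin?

note 2 onset = 1b = 731.707ms

1. 0.0ms @ 0 + 731.707ms (1)
2. 731.707ms @ 1 + 731.707ms (1)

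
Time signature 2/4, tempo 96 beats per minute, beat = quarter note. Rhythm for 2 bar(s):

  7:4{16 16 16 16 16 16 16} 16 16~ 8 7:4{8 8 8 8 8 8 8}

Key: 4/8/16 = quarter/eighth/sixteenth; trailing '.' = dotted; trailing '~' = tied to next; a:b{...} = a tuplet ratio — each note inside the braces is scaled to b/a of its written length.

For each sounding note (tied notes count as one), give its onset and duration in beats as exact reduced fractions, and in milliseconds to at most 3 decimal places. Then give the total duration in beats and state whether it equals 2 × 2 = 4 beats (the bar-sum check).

1) 0.0ms=0b +89.286ms=1/7b
2) 89.286ms=1/7b +89.286ms=1/7b
3) 178.571ms=2/7b +89.286ms=1/7b
4) 267.857ms=3/7b +89.286ms=1/7b
5) 357.143ms=4/7b +89.286ms=1/7b
6) 446.429ms=5/7b +89.286ms=1/7b
7) 535.714ms=6/7b +89.286ms=1/7b
8) 625.0ms=1b +156.25ms=1/4b
9) 781.25ms=5/4b +468.75ms=3/4b
10) 1250.0ms=2b +178.571ms=2/7b
11) 1428.571ms=16/7b +178.571ms=2/7b
12) 1607.143ms=18/7b +178.571ms=2/7b
13) 1785.714ms=20/7b +178.571ms=2/7b
14) 1964.286ms=22/7b +178.571ms=2/7b
15) 2142.857ms=24/7b +178.571ms=2/7b
16) 2321.429ms=26/7b +178.571ms=2/7b
Σ=4b of 4 (96bpm 2/4) — PASS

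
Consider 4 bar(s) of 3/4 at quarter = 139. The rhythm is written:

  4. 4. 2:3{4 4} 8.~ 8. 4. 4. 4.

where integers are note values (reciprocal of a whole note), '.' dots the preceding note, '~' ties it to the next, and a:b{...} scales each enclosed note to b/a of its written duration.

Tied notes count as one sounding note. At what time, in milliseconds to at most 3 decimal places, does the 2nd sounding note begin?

note 2 onset = 3/2b = 647.482ms

1. 0.0ms @ 0 + 647.482ms (3/2)
2. 647.482ms @ 3/2 + 647.482ms (3/2)
3. 1294.964ms @ 3 + 647.482ms (3/2)
4. 1942.446ms @ 9/2 + 647.482ms (3/2)
5. 2589.928ms @ 6 + 647.482ms (3/2)
6. 3237.41ms @ 15/2 + 647.482ms (3/2)
7. 3884.892ms @ 9 + 647.482ms (3/2)
8. 4532.374ms @ 21/2 + 647.482ms (3/2)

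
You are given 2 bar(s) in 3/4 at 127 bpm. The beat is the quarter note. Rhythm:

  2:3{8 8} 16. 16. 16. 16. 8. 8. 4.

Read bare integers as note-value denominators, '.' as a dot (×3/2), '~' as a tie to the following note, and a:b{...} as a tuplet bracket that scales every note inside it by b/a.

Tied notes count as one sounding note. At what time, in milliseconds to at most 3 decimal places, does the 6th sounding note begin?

1. 0.0ms @ 0 + 354.331ms (3/4)
2. 354.331ms @ 3/4 + 354.331ms (3/4)
3. 708.661ms @ 3/2 + 177.165ms (3/8)
4. 885.827ms @ 15/8 + 177.165ms (3/8)
5. 1062.992ms @ 9/4 + 177.165ms (3/8)
6. 1240.157ms @ 21/8 + 177.165ms (3/8)
7. 1417.323ms @ 3 + 354.331ms (3/4)
8. 1771.654ms @ 15/4 + 354.331ms (3/4)
9. 2125.984ms @ 9/2 + 708.661ms (3/2)

note 6 onset = 21/8b = 1240.157ms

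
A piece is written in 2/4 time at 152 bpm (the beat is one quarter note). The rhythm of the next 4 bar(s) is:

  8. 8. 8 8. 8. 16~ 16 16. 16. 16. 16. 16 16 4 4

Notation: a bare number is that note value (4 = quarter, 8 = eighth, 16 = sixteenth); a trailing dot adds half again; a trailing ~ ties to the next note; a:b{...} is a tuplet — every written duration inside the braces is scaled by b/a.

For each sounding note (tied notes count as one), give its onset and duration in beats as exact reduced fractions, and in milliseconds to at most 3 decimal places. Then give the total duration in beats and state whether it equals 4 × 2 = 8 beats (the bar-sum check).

1) 0.0ms=0b +296.053ms=3/4b
2) 296.053ms=3/4b +296.053ms=3/4b
3) 592.105ms=3/2b +197.368ms=1/2b
4) 789.474ms=2b +296.053ms=3/4b
5) 1085.526ms=11/4b +296.053ms=3/4b
6) 1381.579ms=7/2b +197.368ms=1/2b
7) 1578.947ms=4b +148.026ms=3/8b
8) 1726.974ms=35/8b +148.026ms=3/8b
9) 1875.0ms=19/4b +148.026ms=3/8b
10) 2023.026ms=41/8b +148.026ms=3/8b
11) 2171.053ms=11/2b +98.684ms=1/4b
12) 2269.737ms=23/4b +98.684ms=1/4b
13) 2368.421ms=6b +394.737ms=1b
14) 2763.158ms=7b +394.737ms=1b
Σ=8b of 8 (152bpm 2/4) — PASS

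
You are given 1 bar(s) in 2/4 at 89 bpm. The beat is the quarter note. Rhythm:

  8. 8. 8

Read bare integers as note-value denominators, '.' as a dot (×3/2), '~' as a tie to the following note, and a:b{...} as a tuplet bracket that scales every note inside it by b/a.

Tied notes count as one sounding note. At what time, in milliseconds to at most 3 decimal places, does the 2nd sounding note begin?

note 2 onset = 3/4b = 505.618ms

1. 0.0ms @ 0 + 505.618ms (3/4)
2. 505.618ms @ 3/4 + 505.618ms (3/4)
3. 1011.236ms @ 3/2 + 337.079ms (1/2)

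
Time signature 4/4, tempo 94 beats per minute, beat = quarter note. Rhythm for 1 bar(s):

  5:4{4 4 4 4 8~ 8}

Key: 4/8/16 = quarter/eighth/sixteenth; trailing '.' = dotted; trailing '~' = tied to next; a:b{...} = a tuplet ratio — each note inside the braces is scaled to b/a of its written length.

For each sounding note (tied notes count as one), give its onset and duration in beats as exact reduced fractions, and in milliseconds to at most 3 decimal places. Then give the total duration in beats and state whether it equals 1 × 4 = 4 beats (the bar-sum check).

1) 0.0ms=0b +510.638ms=4/5b
2) 510.638ms=4/5b +510.638ms=4/5b
3) 1021.277ms=8/5b +510.638ms=4/5b
4) 1531.915ms=12/5b +510.638ms=4/5b
5) 2042.553ms=16/5b +510.638ms=4/5b
Σ=4b of 4 (94bpm 4/4) — PASS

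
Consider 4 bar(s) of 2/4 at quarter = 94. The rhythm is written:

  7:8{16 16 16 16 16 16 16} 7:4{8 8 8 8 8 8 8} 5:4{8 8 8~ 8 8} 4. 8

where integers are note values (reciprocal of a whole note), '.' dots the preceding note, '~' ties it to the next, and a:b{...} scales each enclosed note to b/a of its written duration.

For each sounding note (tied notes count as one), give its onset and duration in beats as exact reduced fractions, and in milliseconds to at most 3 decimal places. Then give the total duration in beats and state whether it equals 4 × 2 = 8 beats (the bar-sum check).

1) 0.0ms=0b +182.371ms=2/7b
2) 182.371ms=2/7b +182.371ms=2/7b
3) 364.742ms=4/7b +182.371ms=2/7b
4) 547.112ms=6/7b +182.371ms=2/7b
5) 729.483ms=8/7b +182.371ms=2/7b
6) 911.854ms=10/7b +182.371ms=2/7b
7) 1094.225ms=12/7b +182.371ms=2/7b
8) 1276.596ms=2b +182.371ms=2/7b
9) 1458.967ms=16/7b +182.371ms=2/7b
10) 1641.337ms=18/7b +182.371ms=2/7b
11) 1823.708ms=20/7b +182.371ms=2/7b
12) 2006.079ms=22/7b +182.371ms=2/7b
13) 2188.45ms=24/7b +182.371ms=2/7b
14) 2370.821ms=26/7b +182.371ms=2/7b
15) 2553.191ms=4b +255.319ms=2/5b
16) 2808.511ms=22/5b +255.319ms=2/5b
17) 3063.83ms=24/5b +510.638ms=4/5b
18) 3574.468ms=28/5b +255.319ms=2/5b
19) 3829.787ms=6b +957.447ms=3/2b
20) 4787.234ms=15/2b +319.149ms=1/2b
Σ=8b of 8 (94bpm 2/4) — PASS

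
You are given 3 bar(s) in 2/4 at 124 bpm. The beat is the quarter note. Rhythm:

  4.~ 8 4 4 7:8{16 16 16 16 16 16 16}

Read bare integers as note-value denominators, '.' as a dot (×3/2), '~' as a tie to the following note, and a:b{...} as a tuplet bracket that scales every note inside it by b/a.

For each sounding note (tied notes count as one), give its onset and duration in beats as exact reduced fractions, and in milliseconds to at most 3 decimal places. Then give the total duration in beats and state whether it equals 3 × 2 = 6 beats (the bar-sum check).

1) 0.0ms=0b +967.742ms=2b
2) 967.742ms=2b +483.871ms=1b
3) 1451.613ms=3b +483.871ms=1b
4) 1935.484ms=4b +138.249ms=2/7b
5) 2073.733ms=30/7b +138.249ms=2/7b
6) 2211.982ms=32/7b +138.249ms=2/7b
7) 2350.23ms=34/7b +138.249ms=2/7b
8) 2488.479ms=36/7b +138.249ms=2/7b
9) 2626.728ms=38/7b +138.249ms=2/7b
10) 2764.977ms=40/7b +138.249ms=2/7b
Σ=6b of 6 (124bpm 2/4) — PASS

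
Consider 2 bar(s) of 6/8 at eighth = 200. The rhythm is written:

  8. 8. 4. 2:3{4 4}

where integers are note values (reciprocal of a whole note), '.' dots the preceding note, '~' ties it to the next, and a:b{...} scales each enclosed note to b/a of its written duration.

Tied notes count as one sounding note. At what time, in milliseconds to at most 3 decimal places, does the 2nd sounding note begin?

1. 0.0ms @ 0 + 450.0ms (3/2)
2. 450.0ms @ 3/2 + 450.0ms (3/2)
3. 900.0ms @ 3 + 900.0ms (3)
4. 1800.0ms @ 6 + 900.0ms (3)
5. 2700.0ms @ 9 + 900.0ms (3)

note 2 onset = 3/2b = 450.0ms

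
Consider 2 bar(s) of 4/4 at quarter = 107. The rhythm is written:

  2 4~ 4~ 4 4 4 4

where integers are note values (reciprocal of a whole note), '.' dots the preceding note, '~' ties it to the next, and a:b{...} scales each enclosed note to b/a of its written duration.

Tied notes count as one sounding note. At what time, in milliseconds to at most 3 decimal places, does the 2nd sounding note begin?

note 2 onset = 2b = 1121.495ms

1. 0.0ms @ 0 + 1121.495ms (2)
2. 1121.495ms @ 2 + 1682.243ms (3)
3. 2803.738ms @ 5 + 560.748ms (1)
4. 3364.486ms @ 6 + 560.748ms (1)
5. 3925.234ms @ 7 + 560.748ms (1)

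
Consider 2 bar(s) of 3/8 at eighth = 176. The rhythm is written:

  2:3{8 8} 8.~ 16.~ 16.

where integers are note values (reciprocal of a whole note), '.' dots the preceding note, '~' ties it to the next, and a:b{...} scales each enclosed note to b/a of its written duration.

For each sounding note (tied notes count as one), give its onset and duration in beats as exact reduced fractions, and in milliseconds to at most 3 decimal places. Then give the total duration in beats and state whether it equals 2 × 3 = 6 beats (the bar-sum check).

1) 0.0ms=0b +511.364ms=3/2b
2) 511.364ms=3/2b +511.364ms=3/2b
3) 1022.727ms=3b +1022.727ms=3b
Σ=6b of 6 (176bpm 3/8) — PASS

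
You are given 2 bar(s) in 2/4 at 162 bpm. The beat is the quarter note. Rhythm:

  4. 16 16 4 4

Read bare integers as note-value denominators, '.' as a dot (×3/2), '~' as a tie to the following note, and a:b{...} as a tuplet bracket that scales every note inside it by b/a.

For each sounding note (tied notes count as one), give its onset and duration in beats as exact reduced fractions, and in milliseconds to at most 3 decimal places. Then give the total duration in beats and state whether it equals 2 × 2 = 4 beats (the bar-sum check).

1) 0.0ms=0b +555.556ms=3/2b
2) 555.556ms=3/2b +92.593ms=1/4b
3) 648.148ms=7/4b +92.593ms=1/4b
4) 740.741ms=2b +370.37ms=1b
5) 1111.111ms=3b +370.37ms=1b
Σ=4b of 4 (162bpm 2/4) — PASS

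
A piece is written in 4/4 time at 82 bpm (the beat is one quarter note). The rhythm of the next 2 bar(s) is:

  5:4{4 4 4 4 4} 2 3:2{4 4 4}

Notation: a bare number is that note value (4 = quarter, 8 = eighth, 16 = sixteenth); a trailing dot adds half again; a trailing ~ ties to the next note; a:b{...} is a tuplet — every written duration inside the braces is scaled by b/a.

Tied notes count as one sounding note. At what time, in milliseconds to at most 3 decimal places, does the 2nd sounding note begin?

1. 0.0ms @ 0 + 585.366ms (4/5)
2. 585.366ms @ 4/5 + 585.366ms (4/5)
3. 1170.732ms @ 8/5 + 585.366ms (4/5)
4. 1756.098ms @ 12/5 + 585.366ms (4/5)
5. 2341.463ms @ 16/5 + 585.366ms (4/5)
6. 2926.829ms @ 4 + 1463.415ms (2)
7. 4390.244ms @ 6 + 487.805ms (2/3)
8. 4878.049ms @ 20/3 + 487.805ms (2/3)
9. 5365.854ms @ 22/3 + 487.805ms (2/3)

note 2 onset = 4/5b = 585.366ms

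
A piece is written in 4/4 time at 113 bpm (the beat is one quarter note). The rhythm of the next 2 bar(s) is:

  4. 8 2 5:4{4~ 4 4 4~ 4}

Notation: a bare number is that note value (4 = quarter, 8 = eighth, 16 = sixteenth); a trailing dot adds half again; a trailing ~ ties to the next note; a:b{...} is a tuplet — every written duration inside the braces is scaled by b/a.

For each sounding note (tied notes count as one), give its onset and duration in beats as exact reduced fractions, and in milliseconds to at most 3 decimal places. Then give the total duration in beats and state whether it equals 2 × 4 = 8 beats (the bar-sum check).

1) 0.0ms=0b +796.46ms=3/2b
2) 796.46ms=3/2b +265.487ms=1/2b
3) 1061.947ms=2b +1061.947ms=2b
4) 2123.894ms=4b +849.558ms=8/5b
5) 2973.451ms=28/5b +424.779ms=4/5b
6) 3398.23ms=32/5b +849.558ms=8/5b
Σ=8b of 8 (113bpm 4/4) — PASS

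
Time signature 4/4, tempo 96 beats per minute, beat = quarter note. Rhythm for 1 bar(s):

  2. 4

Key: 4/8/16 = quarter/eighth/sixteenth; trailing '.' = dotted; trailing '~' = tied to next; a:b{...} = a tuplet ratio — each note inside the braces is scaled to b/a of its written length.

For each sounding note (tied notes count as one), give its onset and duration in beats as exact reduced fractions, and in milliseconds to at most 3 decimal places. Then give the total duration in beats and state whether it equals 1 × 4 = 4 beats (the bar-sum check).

1) 0.0ms=0b +1875.0ms=3b
2) 1875.0ms=3b +625.0ms=1b
Σ=4b of 4 (96bpm 4/4) — PASS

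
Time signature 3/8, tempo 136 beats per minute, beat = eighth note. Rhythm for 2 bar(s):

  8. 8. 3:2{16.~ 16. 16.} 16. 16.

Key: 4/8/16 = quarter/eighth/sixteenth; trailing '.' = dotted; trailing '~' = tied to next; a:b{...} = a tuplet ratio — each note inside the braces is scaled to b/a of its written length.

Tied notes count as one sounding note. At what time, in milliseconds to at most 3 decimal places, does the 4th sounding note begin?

note 4 onset = 4b = 1764.706ms

1. 0.0ms @ 0 + 661.765ms (3/2)
2. 661.765ms @ 3/2 + 661.765ms (3/2)
3. 1323.529ms @ 3 + 441.176ms (1)
4. 1764.706ms @ 4 + 220.588ms (1/2)
5. 1985.294ms @ 9/2 + 330.882ms (3/4)
6. 2316.176ms @ 21/4 + 330.882ms (3/4)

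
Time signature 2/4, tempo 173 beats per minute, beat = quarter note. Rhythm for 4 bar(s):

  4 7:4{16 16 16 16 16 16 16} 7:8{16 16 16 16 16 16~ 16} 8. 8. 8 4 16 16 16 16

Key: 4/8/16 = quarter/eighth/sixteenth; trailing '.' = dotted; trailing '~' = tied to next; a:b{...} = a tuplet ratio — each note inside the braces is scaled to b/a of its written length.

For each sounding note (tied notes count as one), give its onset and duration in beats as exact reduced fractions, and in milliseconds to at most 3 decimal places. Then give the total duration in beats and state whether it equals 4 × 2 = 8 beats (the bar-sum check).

1) 0.0ms=0b +346.821ms=1b
2) 346.821ms=1b +49.546ms=1/7b
3) 396.367ms=8/7b +49.546ms=1/7b
4) 445.912ms=9/7b +49.546ms=1/7b
5) 495.458ms=10/7b +49.546ms=1/7b
6) 545.004ms=11/7b +49.546ms=1/7b
7) 594.55ms=12/7b +49.546ms=1/7b
8) 644.096ms=13/7b +49.546ms=1/7b
9) 693.642ms=2b +99.092ms=2/7b
10) 792.733ms=16/7b +99.092ms=2/7b
11) 891.825ms=18/7b +99.092ms=2/7b
12) 990.917ms=20/7b +99.092ms=2/7b
13) 1090.008ms=22/7b +99.092ms=2/7b
14) 1189.1ms=24/7b +198.183ms=4/7b
15) 1387.283ms=4b +260.116ms=3/4b
16) 1647.399ms=19/4b +260.116ms=3/4b
17) 1907.514ms=11/2b +173.41ms=1/2b
18) 2080.925ms=6b +346.821ms=1b
19) 2427.746ms=7b +86.705ms=1/4b
20) 2514.451ms=29/4b +86.705ms=1/4b
21) 2601.156ms=15/2b +86.705ms=1/4b
22) 2687.861ms=31/4b +86.705ms=1/4b
Σ=8b of 8 (173bpm 2/4) — PASS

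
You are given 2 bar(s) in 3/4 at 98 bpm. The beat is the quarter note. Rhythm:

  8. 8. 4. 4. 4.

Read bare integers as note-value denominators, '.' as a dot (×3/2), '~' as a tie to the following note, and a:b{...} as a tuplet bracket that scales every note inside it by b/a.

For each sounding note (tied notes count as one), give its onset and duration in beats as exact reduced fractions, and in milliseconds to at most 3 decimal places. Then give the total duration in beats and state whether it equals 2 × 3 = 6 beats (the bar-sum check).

1) 0.0ms=0b +459.184ms=3/4b
2) 459.184ms=3/4b +459.184ms=3/4b
3) 918.367ms=3/2b +918.367ms=3/2b
4) 1836.735ms=3b +918.367ms=3/2b
5) 2755.102ms=9/2b +918.367ms=3/2b
Σ=6b of 6 (98bpm 3/4) — PASS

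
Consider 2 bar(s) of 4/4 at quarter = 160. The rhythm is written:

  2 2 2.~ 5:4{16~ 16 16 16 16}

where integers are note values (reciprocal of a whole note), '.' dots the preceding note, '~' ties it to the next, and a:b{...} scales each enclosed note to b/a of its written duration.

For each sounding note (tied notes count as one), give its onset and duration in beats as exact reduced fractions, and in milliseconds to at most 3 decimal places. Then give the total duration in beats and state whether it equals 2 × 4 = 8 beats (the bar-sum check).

1) 0.0ms=0b +750.0ms=2b
2) 750.0ms=2b +750.0ms=2b
3) 1500.0ms=4b +1275.0ms=17/5b
4) 2775.0ms=37/5b +75.0ms=1/5b
5) 2850.0ms=38/5b +75.0ms=1/5b
6) 2925.0ms=39/5b +75.0ms=1/5b
Σ=8b of 8 (160bpm 4/4) — PASS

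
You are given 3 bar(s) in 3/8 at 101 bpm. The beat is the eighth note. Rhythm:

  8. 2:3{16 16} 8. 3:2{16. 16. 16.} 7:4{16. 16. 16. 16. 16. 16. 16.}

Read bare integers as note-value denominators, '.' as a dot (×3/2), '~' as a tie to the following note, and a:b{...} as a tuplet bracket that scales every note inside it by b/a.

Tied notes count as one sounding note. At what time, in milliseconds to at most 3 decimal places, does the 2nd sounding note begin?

note 2 onset = 3/2b = 891.089ms

1. 0.0ms @ 0 + 891.089ms (3/2)
2. 891.089ms @ 3/2 + 445.545ms (3/4)
3. 1336.634ms @ 9/4 + 445.545ms (3/4)
4. 1782.178ms @ 3 + 891.089ms (3/2)
5. 2673.267ms @ 9/2 + 297.03ms (1/2)
6. 2970.297ms @ 5 + 297.03ms (1/2)
7. 3267.327ms @ 11/2 + 297.03ms (1/2)
8. 3564.356ms @ 6 + 254.597ms (3/7)
9. 3818.953ms @ 45/7 + 254.597ms (3/7)
10. 4073.55ms @ 48/7 + 254.597ms (3/7)
11. 4328.147ms @ 51/7 + 254.597ms (3/7)
12. 4582.744ms @ 54/7 + 254.597ms (3/7)
13. 4837.341ms @ 57/7 + 254.597ms (3/7)
14. 5091.938ms @ 60/7 + 254.597ms (3/7)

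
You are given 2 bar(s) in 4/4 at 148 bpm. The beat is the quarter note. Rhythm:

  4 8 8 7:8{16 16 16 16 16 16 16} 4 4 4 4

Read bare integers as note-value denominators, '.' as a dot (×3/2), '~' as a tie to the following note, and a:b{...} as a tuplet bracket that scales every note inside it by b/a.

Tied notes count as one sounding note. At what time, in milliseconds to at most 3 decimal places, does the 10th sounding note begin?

1. 0.0ms @ 0 + 405.405ms (1)
2. 405.405ms @ 1 + 202.703ms (1/2)
3. 608.108ms @ 3/2 + 202.703ms (1/2)
4. 810.811ms @ 2 + 115.83ms (2/7)
5. 926.641ms @ 16/7 + 115.83ms (2/7)
6. 1042.471ms @ 18/7 + 115.83ms (2/7)
7. 1158.301ms @ 20/7 + 115.83ms (2/7)
8. 1274.131ms @ 22/7 + 115.83ms (2/7)
9. 1389.961ms @ 24/7 + 115.83ms (2/7)
10. 1505.792ms @ 26/7 + 115.83ms (2/7)
11. 1621.622ms @ 4 + 405.405ms (1)
12. 2027.027ms @ 5 + 405.405ms (1)
13. 2432.432ms @ 6 + 405.405ms (1)
14. 2837.838ms @ 7 + 405.405ms (1)

note 10 onset = 26/7b = 1505.792ms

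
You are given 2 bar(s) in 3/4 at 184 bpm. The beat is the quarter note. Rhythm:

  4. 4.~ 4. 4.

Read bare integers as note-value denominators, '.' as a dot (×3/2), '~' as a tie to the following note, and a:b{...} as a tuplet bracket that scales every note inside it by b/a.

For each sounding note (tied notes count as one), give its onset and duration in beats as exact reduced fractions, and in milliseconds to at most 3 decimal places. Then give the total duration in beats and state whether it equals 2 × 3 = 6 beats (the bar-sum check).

1) 0.0ms=0b +489.13ms=3/2b
2) 489.13ms=3/2b +978.261ms=3b
3) 1467.391ms=9/2b +489.13ms=3/2b
Σ=6b of 6 (184bpm 3/4) — PASS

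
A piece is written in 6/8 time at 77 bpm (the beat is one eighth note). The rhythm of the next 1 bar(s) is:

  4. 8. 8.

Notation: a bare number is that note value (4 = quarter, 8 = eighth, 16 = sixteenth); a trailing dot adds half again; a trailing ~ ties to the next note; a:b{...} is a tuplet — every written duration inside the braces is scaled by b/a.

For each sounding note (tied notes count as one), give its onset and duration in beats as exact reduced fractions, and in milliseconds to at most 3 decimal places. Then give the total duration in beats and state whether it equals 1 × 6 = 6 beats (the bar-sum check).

1) 0.0ms=0b +2337.662ms=3b
2) 2337.662ms=3b +1168.831ms=3/2b
3) 3506.494ms=9/2b +1168.831ms=3/2b
Σ=6b of 6 (77bpm 6/8) — PASS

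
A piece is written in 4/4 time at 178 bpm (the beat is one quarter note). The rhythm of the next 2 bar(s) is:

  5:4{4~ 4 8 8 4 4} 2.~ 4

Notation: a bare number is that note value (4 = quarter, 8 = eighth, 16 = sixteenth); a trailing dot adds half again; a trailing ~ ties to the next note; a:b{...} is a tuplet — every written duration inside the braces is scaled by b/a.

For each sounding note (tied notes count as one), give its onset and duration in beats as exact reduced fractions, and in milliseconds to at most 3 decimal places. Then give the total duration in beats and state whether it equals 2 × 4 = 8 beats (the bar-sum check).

1) 0.0ms=0b +539.326ms=8/5b
2) 539.326ms=8/5b +134.831ms=2/5b
3) 674.157ms=2b +134.831ms=2/5b
4) 808.989ms=12/5b +269.663ms=4/5b
5) 1078.652ms=16/5b +269.663ms=4/5b
6) 1348.315ms=4b +1348.315ms=4b
Σ=8b of 8 (178bpm 4/4) — PASS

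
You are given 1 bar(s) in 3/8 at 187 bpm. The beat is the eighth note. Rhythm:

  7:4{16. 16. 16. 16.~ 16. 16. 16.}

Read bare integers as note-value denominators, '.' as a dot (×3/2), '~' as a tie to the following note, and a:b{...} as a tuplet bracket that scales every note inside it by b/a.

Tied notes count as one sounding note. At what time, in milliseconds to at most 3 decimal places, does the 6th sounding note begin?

note 6 onset = 18/7b = 825.057ms

1. 0.0ms @ 0 + 137.51ms (3/7)
2. 137.51ms @ 3/7 + 137.51ms (3/7)
3. 275.019ms @ 6/7 + 137.51ms (3/7)
4. 412.529ms @ 9/7 + 275.019ms (6/7)
5. 687.548ms @ 15/7 + 137.51ms (3/7)
6. 825.057ms @ 18/7 + 137.51ms (3/7)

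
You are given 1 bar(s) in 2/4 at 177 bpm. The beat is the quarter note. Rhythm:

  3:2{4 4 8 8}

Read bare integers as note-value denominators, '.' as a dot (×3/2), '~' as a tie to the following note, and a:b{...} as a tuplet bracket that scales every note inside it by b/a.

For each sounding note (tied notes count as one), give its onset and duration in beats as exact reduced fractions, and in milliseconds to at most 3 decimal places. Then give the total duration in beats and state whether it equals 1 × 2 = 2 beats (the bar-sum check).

1) 0.0ms=0b +225.989ms=2/3b
2) 225.989ms=2/3b +225.989ms=2/3b
3) 451.977ms=4/3b +112.994ms=1/3b
4) 564.972ms=5/3b +112.994ms=1/3b
Σ=2b of 2 (177bpm 2/4) — PASS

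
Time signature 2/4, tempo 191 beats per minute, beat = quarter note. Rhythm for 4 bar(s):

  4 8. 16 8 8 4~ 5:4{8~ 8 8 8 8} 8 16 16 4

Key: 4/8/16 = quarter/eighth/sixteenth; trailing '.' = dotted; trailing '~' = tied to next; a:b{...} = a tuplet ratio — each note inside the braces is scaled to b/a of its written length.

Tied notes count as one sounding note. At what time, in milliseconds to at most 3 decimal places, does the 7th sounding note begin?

note 7 onset = 24/5b = 1507.853ms

1. 0.0ms @ 0 + 314.136ms (1)
2. 314.136ms @ 1 + 235.602ms (3/4)
3. 549.738ms @ 7/4 + 78.534ms (1/4)
4. 628.272ms @ 2 + 157.068ms (1/2)
5. 785.34ms @ 5/2 + 157.068ms (1/2)
6. 942.408ms @ 3 + 565.445ms (9/5)
7. 1507.853ms @ 24/5 + 125.654ms (2/5)
8. 1633.508ms @ 26/5 + 125.654ms (2/5)
9. 1759.162ms @ 28/5 + 125.654ms (2/5)
10. 1884.817ms @ 6 + 157.068ms (1/2)
11. 2041.885ms @ 13/2 + 78.534ms (1/4)
12. 2120.419ms @ 27/4 + 78.534ms (1/4)
13. 2198.953ms @ 7 + 314.136ms (1)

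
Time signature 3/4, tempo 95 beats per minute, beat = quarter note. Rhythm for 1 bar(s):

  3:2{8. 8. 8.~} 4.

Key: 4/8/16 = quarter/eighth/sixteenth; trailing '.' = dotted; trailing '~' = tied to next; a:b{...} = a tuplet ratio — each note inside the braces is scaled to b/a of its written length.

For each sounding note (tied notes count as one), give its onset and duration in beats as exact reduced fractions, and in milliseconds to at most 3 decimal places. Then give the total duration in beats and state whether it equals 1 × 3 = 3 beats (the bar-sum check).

1) 0.0ms=0b +315.789ms=1/2b
2) 315.789ms=1/2b +315.789ms=1/2b
3) 631.579ms=1b +1263.158ms=2b
Σ=3b of 3 (95bpm 3/4) — PASS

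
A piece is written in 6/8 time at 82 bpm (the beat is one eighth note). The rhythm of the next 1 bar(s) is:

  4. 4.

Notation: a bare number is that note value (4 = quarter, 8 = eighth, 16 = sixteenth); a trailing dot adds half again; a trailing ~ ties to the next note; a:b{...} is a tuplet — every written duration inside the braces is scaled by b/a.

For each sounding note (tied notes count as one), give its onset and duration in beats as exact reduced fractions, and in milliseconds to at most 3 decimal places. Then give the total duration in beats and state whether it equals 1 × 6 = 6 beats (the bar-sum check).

1) 0.0ms=0b +2195.122ms=3b
2) 2195.122ms=3b +2195.122ms=3b
Σ=6b of 6 (82bpm 6/8) — PASS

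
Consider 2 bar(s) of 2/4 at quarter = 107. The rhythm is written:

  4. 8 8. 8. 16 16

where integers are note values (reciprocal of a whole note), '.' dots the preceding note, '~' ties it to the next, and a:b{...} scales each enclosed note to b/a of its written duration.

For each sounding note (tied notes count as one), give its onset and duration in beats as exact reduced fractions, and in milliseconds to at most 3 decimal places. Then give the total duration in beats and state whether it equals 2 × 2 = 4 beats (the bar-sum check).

1) 0.0ms=0b +841.121ms=3/2b
2) 841.121ms=3/2b +280.374ms=1/2b
3) 1121.495ms=2b +420.561ms=3/4b
4) 1542.056ms=11/4b +420.561ms=3/4b
5) 1962.617ms=7/2b +140.187ms=1/4b
6) 2102.804ms=15/4b +140.187ms=1/4b
Σ=4b of 4 (107bpm 2/4) — PASS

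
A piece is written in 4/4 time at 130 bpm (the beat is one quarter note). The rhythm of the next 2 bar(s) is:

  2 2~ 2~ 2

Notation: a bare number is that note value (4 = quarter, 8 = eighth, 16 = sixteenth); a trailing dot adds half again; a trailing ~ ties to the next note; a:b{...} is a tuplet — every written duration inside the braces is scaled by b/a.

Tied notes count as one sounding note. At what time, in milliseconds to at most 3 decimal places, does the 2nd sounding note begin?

1. 0.0ms @ 0 + 923.077ms (2)
2. 923.077ms @ 2 + 2769.231ms (6)

note 2 onset = 2b = 923.077ms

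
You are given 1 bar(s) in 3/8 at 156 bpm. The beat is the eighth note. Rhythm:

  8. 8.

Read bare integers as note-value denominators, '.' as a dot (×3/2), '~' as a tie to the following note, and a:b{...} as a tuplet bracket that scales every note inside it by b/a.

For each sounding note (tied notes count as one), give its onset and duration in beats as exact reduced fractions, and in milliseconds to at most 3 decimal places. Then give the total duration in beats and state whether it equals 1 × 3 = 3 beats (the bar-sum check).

1) 0.0ms=0b +576.923ms=3/2b
2) 576.923ms=3/2b +576.923ms=3/2b
Σ=3b of 3 (156bpm 3/8) — PASS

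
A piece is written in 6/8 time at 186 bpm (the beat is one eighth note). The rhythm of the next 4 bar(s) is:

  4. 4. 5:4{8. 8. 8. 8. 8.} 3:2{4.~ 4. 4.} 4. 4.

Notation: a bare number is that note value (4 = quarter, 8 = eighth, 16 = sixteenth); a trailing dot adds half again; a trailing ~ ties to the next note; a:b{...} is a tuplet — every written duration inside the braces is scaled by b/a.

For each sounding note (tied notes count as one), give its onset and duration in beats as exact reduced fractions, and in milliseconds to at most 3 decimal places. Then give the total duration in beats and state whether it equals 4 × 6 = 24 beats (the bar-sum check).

1) 0.0ms=0b +967.742ms=3b
2) 967.742ms=3b +967.742ms=3b
3) 1935.484ms=6b +387.097ms=6/5b
4) 2322.581ms=36/5b +387.097ms=6/5b
5) 2709.677ms=42/5b +387.097ms=6/5b
6) 3096.774ms=48/5b +387.097ms=6/5b
7) 3483.871ms=54/5b +387.097ms=6/5b
8) 3870.968ms=12b +1290.323ms=4b
9) 5161.29ms=16b +645.161ms=2b
10) 5806.452ms=18b +967.742ms=3b
11) 6774.194ms=21b +967.742ms=3b
Σ=24b of 24 (186bpm 6/8) — PASS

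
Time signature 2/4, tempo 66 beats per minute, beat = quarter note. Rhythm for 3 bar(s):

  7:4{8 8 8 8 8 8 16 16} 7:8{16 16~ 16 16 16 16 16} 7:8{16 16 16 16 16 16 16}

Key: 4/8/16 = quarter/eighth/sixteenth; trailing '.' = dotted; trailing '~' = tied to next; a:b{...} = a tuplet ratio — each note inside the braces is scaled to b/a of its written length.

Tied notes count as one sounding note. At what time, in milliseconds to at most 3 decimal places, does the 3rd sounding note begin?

1. 0.0ms @ 0 + 259.74ms (2/7)
2. 259.74ms @ 2/7 + 259.74ms (2/7)
3. 519.481ms @ 4/7 + 259.74ms (2/7)
4. 779.221ms @ 6/7 + 259.74ms (2/7)
5. 1038.961ms @ 8/7 + 259.74ms (2/7)
6. 1298.701ms @ 10/7 + 259.74ms (2/7)
7. 1558.442ms @ 12/7 + 129.87ms (1/7)
8. 1688.312ms @ 13/7 + 129.87ms (1/7)
9. 1818.182ms @ 2 + 259.74ms (2/7)
10. 2077.922ms @ 16/7 + 519.481ms (4/7)
11. 2597.403ms @ 20/7 + 259.74ms (2/7)
12. 2857.143ms @ 22/7 + 259.74ms (2/7)
13. 3116.883ms @ 24/7 + 259.74ms (2/7)
14. 3376.623ms @ 26/7 + 259.74ms (2/7)
15. 3636.364ms @ 4 + 259.74ms (2/7)
16. 3896.104ms @ 30/7 + 259.74ms (2/7)
17. 4155.844ms @ 32/7 + 259.74ms (2/7)
18. 4415.584ms @ 34/7 + 259.74ms (2/7)
19. 4675.325ms @ 36/7 + 259.74ms (2/7)
20. 4935.065ms @ 38/7 + 259.74ms (2/7)
21. 5194.805ms @ 40/7 + 259.74ms (2/7)

note 3 onset = 4/7b = 519.481ms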